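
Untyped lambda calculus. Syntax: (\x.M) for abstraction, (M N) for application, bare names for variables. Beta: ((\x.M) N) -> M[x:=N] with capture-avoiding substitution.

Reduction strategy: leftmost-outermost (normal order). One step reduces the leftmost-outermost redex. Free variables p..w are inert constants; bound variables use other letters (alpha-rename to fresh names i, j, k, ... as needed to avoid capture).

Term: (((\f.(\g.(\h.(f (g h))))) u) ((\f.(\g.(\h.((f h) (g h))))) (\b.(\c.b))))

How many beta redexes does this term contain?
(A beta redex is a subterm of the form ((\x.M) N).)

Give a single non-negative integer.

Answer: 2

Derivation:
Term: (((\f.(\g.(\h.(f (g h))))) u) ((\f.(\g.(\h.((f h) (g h))))) (\b.(\c.b))))
  Redex: ((\f.(\g.(\h.(f (g h))))) u)
  Redex: ((\f.(\g.(\h.((f h) (g h))))) (\b.(\c.b)))
Total redexes: 2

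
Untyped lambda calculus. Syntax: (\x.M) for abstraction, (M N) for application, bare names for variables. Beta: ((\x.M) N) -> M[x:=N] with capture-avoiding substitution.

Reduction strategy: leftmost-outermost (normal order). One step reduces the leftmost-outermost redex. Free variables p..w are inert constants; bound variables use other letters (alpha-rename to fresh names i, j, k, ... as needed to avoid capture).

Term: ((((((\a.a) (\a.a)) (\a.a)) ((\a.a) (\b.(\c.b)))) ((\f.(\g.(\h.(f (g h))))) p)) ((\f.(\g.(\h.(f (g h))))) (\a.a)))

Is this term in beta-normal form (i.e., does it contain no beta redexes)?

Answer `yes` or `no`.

Answer: no

Derivation:
Term: ((((((\a.a) (\a.a)) (\a.a)) ((\a.a) (\b.(\c.b)))) ((\f.(\g.(\h.(f (g h))))) p)) ((\f.(\g.(\h.(f (g h))))) (\a.a)))
Found 4 beta redex(es).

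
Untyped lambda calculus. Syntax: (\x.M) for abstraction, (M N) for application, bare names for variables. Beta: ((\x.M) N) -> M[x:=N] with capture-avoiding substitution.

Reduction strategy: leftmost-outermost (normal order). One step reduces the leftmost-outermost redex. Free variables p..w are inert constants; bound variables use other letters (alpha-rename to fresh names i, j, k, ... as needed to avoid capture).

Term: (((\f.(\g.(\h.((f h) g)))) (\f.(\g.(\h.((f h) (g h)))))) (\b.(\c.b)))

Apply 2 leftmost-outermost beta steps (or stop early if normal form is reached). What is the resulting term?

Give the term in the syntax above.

Step 0: (((\f.(\g.(\h.((f h) g)))) (\f.(\g.(\h.((f h) (g h)))))) (\b.(\c.b)))
Step 1: ((\g.(\h.(((\f.(\g.(\h.((f h) (g h))))) h) g))) (\b.(\c.b)))
Step 2: (\h.(((\f.(\g.(\h.((f h) (g h))))) h) (\b.(\c.b))))

Answer: (\h.(((\f.(\g.(\h.((f h) (g h))))) h) (\b.(\c.b))))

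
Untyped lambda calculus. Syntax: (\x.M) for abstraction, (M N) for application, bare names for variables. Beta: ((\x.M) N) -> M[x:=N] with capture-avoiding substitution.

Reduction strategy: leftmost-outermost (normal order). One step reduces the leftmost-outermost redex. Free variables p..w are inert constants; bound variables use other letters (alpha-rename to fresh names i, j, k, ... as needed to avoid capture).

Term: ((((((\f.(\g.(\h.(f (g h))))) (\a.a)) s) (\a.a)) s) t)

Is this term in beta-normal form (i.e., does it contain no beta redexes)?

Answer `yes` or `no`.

Answer: no

Derivation:
Term: ((((((\f.(\g.(\h.(f (g h))))) (\a.a)) s) (\a.a)) s) t)
Found 1 beta redex(es).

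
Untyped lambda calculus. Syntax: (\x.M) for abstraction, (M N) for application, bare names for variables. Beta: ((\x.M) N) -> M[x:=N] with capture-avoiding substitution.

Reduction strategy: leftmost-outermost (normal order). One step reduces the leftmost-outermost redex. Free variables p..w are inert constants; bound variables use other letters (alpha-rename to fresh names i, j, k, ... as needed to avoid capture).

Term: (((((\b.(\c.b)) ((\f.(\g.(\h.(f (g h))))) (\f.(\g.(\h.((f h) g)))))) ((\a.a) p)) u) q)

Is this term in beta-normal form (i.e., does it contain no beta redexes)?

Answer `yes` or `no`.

Answer: no

Derivation:
Term: (((((\b.(\c.b)) ((\f.(\g.(\h.(f (g h))))) (\f.(\g.(\h.((f h) g)))))) ((\a.a) p)) u) q)
Found 3 beta redex(es).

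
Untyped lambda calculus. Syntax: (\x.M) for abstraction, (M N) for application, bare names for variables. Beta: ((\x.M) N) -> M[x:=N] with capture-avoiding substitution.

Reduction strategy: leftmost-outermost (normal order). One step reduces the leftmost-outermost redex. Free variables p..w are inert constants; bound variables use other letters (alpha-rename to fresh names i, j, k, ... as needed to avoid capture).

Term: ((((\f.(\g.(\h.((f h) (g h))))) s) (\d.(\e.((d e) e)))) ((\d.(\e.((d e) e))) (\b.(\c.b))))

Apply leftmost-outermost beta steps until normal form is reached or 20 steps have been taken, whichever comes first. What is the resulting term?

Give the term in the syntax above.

Answer: ((s (\e.e)) (\e.(e e)))

Derivation:
Step 0: ((((\f.(\g.(\h.((f h) (g h))))) s) (\d.(\e.((d e) e)))) ((\d.(\e.((d e) e))) (\b.(\c.b))))
Step 1: (((\g.(\h.((s h) (g h)))) (\d.(\e.((d e) e)))) ((\d.(\e.((d e) e))) (\b.(\c.b))))
Step 2: ((\h.((s h) ((\d.(\e.((d e) e))) h))) ((\d.(\e.((d e) e))) (\b.(\c.b))))
Step 3: ((s ((\d.(\e.((d e) e))) (\b.(\c.b)))) ((\d.(\e.((d e) e))) ((\d.(\e.((d e) e))) (\b.(\c.b)))))
Step 4: ((s (\e.(((\b.(\c.b)) e) e))) ((\d.(\e.((d e) e))) ((\d.(\e.((d e) e))) (\b.(\c.b)))))
Step 5: ((s (\e.((\c.e) e))) ((\d.(\e.((d e) e))) ((\d.(\e.((d e) e))) (\b.(\c.b)))))
Step 6: ((s (\e.e)) ((\d.(\e.((d e) e))) ((\d.(\e.((d e) e))) (\b.(\c.b)))))
Step 7: ((s (\e.e)) (\e.((((\d.(\e.((d e) e))) (\b.(\c.b))) e) e)))
Step 8: ((s (\e.e)) (\e.(((\e.(((\b.(\c.b)) e) e)) e) e)))
Step 9: ((s (\e.e)) (\e.((((\b.(\c.b)) e) e) e)))
Step 10: ((s (\e.e)) (\e.(((\c.e) e) e)))
Step 11: ((s (\e.e)) (\e.(e e)))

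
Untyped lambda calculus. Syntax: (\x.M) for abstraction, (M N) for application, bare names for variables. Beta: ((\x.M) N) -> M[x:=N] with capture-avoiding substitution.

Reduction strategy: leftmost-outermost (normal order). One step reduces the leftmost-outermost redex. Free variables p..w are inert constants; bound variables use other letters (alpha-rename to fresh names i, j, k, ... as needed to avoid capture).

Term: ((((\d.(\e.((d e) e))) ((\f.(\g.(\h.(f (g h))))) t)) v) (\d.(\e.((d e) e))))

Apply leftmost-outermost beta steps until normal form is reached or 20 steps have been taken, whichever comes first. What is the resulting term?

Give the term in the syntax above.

Answer: ((t (v v)) (\d.(\e.((d e) e))))

Derivation:
Step 0: ((((\d.(\e.((d e) e))) ((\f.(\g.(\h.(f (g h))))) t)) v) (\d.(\e.((d e) e))))
Step 1: (((\e.((((\f.(\g.(\h.(f (g h))))) t) e) e)) v) (\d.(\e.((d e) e))))
Step 2: (((((\f.(\g.(\h.(f (g h))))) t) v) v) (\d.(\e.((d e) e))))
Step 3: ((((\g.(\h.(t (g h)))) v) v) (\d.(\e.((d e) e))))
Step 4: (((\h.(t (v h))) v) (\d.(\e.((d e) e))))
Step 5: ((t (v v)) (\d.(\e.((d e) e))))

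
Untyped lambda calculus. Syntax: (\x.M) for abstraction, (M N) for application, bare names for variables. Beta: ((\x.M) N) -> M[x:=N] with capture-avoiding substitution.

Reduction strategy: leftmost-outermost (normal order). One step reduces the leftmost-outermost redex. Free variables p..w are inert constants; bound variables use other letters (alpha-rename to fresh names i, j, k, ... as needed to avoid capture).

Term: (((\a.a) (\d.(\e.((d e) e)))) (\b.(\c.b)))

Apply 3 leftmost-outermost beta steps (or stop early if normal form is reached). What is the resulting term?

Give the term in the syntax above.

Answer: (\e.((\c.e) e))

Derivation:
Step 0: (((\a.a) (\d.(\e.((d e) e)))) (\b.(\c.b)))
Step 1: ((\d.(\e.((d e) e))) (\b.(\c.b)))
Step 2: (\e.(((\b.(\c.b)) e) e))
Step 3: (\e.((\c.e) e))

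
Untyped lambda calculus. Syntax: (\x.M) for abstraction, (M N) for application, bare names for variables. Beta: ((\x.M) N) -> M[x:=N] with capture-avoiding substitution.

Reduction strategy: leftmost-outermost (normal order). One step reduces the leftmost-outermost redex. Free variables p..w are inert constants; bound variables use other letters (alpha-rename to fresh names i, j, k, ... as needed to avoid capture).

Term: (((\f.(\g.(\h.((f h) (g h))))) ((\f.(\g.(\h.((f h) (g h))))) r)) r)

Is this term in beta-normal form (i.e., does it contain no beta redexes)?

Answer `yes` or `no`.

Term: (((\f.(\g.(\h.((f h) (g h))))) ((\f.(\g.(\h.((f h) (g h))))) r)) r)
Found 2 beta redex(es).

Answer: no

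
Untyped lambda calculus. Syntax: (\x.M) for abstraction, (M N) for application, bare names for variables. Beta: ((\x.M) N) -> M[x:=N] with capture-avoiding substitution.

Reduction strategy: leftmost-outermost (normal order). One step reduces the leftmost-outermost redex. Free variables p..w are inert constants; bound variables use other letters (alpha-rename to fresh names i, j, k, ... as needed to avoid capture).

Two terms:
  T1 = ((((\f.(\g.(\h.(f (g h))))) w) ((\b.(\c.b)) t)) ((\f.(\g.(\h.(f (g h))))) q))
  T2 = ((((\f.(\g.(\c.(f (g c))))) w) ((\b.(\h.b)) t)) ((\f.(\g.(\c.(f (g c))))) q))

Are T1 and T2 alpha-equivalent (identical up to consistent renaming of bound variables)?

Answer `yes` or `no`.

Term 1: ((((\f.(\g.(\h.(f (g h))))) w) ((\b.(\c.b)) t)) ((\f.(\g.(\h.(f (g h))))) q))
Term 2: ((((\f.(\g.(\c.(f (g c))))) w) ((\b.(\h.b)) t)) ((\f.(\g.(\c.(f (g c))))) q))
Alpha-equivalence: compare structure up to binder renaming.
Result: True

Answer: yes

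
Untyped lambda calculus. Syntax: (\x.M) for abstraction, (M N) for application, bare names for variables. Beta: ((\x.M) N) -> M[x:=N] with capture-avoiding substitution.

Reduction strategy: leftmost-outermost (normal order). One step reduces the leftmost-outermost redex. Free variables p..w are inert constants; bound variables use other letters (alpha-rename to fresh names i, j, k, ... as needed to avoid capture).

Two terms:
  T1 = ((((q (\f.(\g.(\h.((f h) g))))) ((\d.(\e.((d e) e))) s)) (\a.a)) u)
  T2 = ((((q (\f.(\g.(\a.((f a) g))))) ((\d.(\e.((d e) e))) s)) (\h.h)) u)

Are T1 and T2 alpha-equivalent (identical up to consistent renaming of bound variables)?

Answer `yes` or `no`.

Term 1: ((((q (\f.(\g.(\h.((f h) g))))) ((\d.(\e.((d e) e))) s)) (\a.a)) u)
Term 2: ((((q (\f.(\g.(\a.((f a) g))))) ((\d.(\e.((d e) e))) s)) (\h.h)) u)
Alpha-equivalence: compare structure up to binder renaming.
Result: True

Answer: yes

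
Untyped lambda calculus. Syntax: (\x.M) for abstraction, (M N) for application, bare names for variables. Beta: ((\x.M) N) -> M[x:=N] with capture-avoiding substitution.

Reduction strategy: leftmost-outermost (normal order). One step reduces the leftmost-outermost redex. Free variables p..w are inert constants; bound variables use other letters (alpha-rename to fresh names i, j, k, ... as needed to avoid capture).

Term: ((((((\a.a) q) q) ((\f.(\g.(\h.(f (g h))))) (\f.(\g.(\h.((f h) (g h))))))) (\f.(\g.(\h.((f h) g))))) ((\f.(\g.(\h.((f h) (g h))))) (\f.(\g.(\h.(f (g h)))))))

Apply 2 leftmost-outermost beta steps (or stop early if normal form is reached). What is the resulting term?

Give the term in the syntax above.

Answer: ((((q q) (\g.(\h.((\f.(\g.(\h.((f h) (g h))))) (g h))))) (\f.(\g.(\h.((f h) g))))) ((\f.(\g.(\h.((f h) (g h))))) (\f.(\g.(\h.(f (g h)))))))

Derivation:
Step 0: ((((((\a.a) q) q) ((\f.(\g.(\h.(f (g h))))) (\f.(\g.(\h.((f h) (g h))))))) (\f.(\g.(\h.((f h) g))))) ((\f.(\g.(\h.((f h) (g h))))) (\f.(\g.(\h.(f (g h)))))))
Step 1: ((((q q) ((\f.(\g.(\h.(f (g h))))) (\f.(\g.(\h.((f h) (g h))))))) (\f.(\g.(\h.((f h) g))))) ((\f.(\g.(\h.((f h) (g h))))) (\f.(\g.(\h.(f (g h)))))))
Step 2: ((((q q) (\g.(\h.((\f.(\g.(\h.((f h) (g h))))) (g h))))) (\f.(\g.(\h.((f h) g))))) ((\f.(\g.(\h.((f h) (g h))))) (\f.(\g.(\h.(f (g h)))))))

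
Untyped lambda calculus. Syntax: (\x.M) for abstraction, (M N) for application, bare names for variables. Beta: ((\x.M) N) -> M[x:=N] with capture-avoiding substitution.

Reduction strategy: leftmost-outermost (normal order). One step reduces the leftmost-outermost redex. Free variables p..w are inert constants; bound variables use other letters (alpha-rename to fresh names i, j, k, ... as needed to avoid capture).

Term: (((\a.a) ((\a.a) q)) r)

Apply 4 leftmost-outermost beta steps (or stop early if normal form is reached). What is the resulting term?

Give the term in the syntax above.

Step 0: (((\a.a) ((\a.a) q)) r)
Step 1: (((\a.a) q) r)
Step 2: (q r)
Step 3: (normal form reached)

Answer: (q r)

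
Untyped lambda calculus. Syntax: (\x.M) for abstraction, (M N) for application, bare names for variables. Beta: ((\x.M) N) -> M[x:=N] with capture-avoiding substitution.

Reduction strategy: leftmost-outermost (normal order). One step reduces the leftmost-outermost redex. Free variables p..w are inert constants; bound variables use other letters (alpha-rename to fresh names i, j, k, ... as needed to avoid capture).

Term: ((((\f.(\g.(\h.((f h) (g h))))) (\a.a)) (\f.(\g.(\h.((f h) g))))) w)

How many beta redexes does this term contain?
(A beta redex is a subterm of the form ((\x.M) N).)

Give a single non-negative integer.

Term: ((((\f.(\g.(\h.((f h) (g h))))) (\a.a)) (\f.(\g.(\h.((f h) g))))) w)
  Redex: ((\f.(\g.(\h.((f h) (g h))))) (\a.a))
Total redexes: 1

Answer: 1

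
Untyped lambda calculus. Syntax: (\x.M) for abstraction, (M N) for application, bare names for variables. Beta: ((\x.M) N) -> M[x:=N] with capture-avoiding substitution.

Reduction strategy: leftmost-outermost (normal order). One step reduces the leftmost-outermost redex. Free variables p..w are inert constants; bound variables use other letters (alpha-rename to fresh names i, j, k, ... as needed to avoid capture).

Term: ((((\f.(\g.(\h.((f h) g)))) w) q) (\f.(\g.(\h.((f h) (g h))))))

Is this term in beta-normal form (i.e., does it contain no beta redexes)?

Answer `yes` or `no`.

Term: ((((\f.(\g.(\h.((f h) g)))) w) q) (\f.(\g.(\h.((f h) (g h))))))
Found 1 beta redex(es).

Answer: no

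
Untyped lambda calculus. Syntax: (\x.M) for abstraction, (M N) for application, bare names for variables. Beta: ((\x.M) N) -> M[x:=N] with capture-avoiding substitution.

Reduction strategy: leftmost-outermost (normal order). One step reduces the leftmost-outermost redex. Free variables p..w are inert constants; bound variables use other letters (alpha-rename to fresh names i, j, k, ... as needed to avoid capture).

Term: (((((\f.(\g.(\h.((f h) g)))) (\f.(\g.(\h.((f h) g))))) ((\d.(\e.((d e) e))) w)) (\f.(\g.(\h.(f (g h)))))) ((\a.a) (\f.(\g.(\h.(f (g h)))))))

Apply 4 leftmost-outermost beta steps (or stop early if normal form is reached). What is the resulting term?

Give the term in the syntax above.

Step 0: (((((\f.(\g.(\h.((f h) g)))) (\f.(\g.(\h.((f h) g))))) ((\d.(\e.((d e) e))) w)) (\f.(\g.(\h.(f (g h)))))) ((\a.a) (\f.(\g.(\h.(f (g h)))))))
Step 1: ((((\g.(\h.(((\f.(\g.(\h.((f h) g)))) h) g))) ((\d.(\e.((d e) e))) w)) (\f.(\g.(\h.(f (g h)))))) ((\a.a) (\f.(\g.(\h.(f (g h)))))))
Step 2: (((\h.(((\f.(\g.(\h.((f h) g)))) h) ((\d.(\e.((d e) e))) w))) (\f.(\g.(\h.(f (g h)))))) ((\a.a) (\f.(\g.(\h.(f (g h)))))))
Step 3: ((((\f.(\g.(\h.((f h) g)))) (\f.(\g.(\h.(f (g h)))))) ((\d.(\e.((d e) e))) w)) ((\a.a) (\f.(\g.(\h.(f (g h)))))))
Step 4: (((\g.(\h.(((\f.(\g.(\h.(f (g h))))) h) g))) ((\d.(\e.((d e) e))) w)) ((\a.a) (\f.(\g.(\h.(f (g h)))))))

Answer: (((\g.(\h.(((\f.(\g.(\h.(f (g h))))) h) g))) ((\d.(\e.((d e) e))) w)) ((\a.a) (\f.(\g.(\h.(f (g h)))))))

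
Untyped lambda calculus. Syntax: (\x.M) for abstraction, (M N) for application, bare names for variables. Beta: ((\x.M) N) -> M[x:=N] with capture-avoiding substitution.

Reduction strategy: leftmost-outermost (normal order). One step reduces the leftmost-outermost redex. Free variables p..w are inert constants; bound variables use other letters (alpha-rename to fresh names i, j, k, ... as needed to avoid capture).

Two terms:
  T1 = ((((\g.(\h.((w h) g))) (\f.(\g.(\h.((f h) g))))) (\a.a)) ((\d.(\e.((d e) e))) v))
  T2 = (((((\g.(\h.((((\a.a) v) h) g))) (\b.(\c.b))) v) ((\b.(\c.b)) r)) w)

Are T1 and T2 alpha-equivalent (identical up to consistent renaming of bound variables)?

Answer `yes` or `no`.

Answer: no

Derivation:
Term 1: ((((\g.(\h.((w h) g))) (\f.(\g.(\h.((f h) g))))) (\a.a)) ((\d.(\e.((d e) e))) v))
Term 2: (((((\g.(\h.((((\a.a) v) h) g))) (\b.(\c.b))) v) ((\b.(\c.b)) r)) w)
Alpha-equivalence: compare structure up to binder renaming.
Result: False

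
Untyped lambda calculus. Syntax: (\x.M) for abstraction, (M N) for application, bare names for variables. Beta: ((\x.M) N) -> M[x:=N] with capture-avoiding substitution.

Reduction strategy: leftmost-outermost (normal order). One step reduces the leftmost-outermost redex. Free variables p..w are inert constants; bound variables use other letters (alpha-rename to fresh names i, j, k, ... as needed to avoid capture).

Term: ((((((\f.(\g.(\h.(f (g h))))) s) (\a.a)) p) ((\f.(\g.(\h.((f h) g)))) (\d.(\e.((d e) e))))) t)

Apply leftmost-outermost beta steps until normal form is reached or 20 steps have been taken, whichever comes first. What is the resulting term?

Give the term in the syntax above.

Step 0: ((((((\f.(\g.(\h.(f (g h))))) s) (\a.a)) p) ((\f.(\g.(\h.((f h) g)))) (\d.(\e.((d e) e))))) t)
Step 1: (((((\g.(\h.(s (g h)))) (\a.a)) p) ((\f.(\g.(\h.((f h) g)))) (\d.(\e.((d e) e))))) t)
Step 2: ((((\h.(s ((\a.a) h))) p) ((\f.(\g.(\h.((f h) g)))) (\d.(\e.((d e) e))))) t)
Step 3: (((s ((\a.a) p)) ((\f.(\g.(\h.((f h) g)))) (\d.(\e.((d e) e))))) t)
Step 4: (((s p) ((\f.(\g.(\h.((f h) g)))) (\d.(\e.((d e) e))))) t)
Step 5: (((s p) (\g.(\h.(((\d.(\e.((d e) e))) h) g)))) t)
Step 6: (((s p) (\g.(\h.((\e.((h e) e)) g)))) t)
Step 7: (((s p) (\g.(\h.((h g) g)))) t)

Answer: (((s p) (\g.(\h.((h g) g)))) t)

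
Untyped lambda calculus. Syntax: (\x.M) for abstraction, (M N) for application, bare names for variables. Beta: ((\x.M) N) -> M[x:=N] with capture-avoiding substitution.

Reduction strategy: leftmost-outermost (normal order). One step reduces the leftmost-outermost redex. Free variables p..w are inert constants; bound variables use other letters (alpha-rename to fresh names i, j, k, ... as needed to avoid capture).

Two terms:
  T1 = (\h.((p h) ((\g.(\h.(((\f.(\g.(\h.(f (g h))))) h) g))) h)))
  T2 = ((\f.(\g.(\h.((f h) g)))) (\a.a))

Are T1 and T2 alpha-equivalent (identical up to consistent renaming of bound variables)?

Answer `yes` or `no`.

Term 1: (\h.((p h) ((\g.(\h.(((\f.(\g.(\h.(f (g h))))) h) g))) h)))
Term 2: ((\f.(\g.(\h.((f h) g)))) (\a.a))
Alpha-equivalence: compare structure up to binder renaming.
Result: False

Answer: no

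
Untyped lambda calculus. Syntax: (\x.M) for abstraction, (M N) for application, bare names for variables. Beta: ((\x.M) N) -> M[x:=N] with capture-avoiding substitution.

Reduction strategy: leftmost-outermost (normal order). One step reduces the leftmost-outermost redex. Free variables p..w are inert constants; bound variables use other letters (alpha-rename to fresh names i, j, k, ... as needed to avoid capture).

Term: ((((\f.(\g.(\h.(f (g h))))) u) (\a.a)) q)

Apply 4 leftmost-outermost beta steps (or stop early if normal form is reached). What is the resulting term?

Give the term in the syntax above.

Step 0: ((((\f.(\g.(\h.(f (g h))))) u) (\a.a)) q)
Step 1: (((\g.(\h.(u (g h)))) (\a.a)) q)
Step 2: ((\h.(u ((\a.a) h))) q)
Step 3: (u ((\a.a) q))
Step 4: (u q)

Answer: (u q)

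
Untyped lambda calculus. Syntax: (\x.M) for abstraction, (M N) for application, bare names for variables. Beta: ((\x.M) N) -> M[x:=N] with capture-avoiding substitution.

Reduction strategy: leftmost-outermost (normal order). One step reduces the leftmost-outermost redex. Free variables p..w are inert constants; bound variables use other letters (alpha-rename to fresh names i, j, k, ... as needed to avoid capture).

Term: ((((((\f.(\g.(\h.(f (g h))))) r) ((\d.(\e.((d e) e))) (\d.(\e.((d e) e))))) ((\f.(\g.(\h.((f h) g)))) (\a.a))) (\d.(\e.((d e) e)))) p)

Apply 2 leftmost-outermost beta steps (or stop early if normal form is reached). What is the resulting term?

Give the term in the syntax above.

Step 0: ((((((\f.(\g.(\h.(f (g h))))) r) ((\d.(\e.((d e) e))) (\d.(\e.((d e) e))))) ((\f.(\g.(\h.((f h) g)))) (\a.a))) (\d.(\e.((d e) e)))) p)
Step 1: (((((\g.(\h.(r (g h)))) ((\d.(\e.((d e) e))) (\d.(\e.((d e) e))))) ((\f.(\g.(\h.((f h) g)))) (\a.a))) (\d.(\e.((d e) e)))) p)
Step 2: ((((\h.(r (((\d.(\e.((d e) e))) (\d.(\e.((d e) e)))) h))) ((\f.(\g.(\h.((f h) g)))) (\a.a))) (\d.(\e.((d e) e)))) p)

Answer: ((((\h.(r (((\d.(\e.((d e) e))) (\d.(\e.((d e) e)))) h))) ((\f.(\g.(\h.((f h) g)))) (\a.a))) (\d.(\e.((d e) e)))) p)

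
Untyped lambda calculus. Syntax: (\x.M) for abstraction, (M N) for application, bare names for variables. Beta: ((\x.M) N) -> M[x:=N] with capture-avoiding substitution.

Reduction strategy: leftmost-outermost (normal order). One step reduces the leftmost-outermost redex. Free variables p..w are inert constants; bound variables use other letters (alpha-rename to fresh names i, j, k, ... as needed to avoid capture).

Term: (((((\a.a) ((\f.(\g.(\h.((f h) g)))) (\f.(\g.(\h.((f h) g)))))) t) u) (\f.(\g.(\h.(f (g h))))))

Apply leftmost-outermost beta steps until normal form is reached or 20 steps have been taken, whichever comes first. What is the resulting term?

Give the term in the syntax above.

Step 0: (((((\a.a) ((\f.(\g.(\h.((f h) g)))) (\f.(\g.(\h.((f h) g)))))) t) u) (\f.(\g.(\h.(f (g h))))))
Step 1: (((((\f.(\g.(\h.((f h) g)))) (\f.(\g.(\h.((f h) g))))) t) u) (\f.(\g.(\h.(f (g h))))))
Step 2: ((((\g.(\h.(((\f.(\g.(\h.((f h) g)))) h) g))) t) u) (\f.(\g.(\h.(f (g h))))))
Step 3: (((\h.(((\f.(\g.(\h.((f h) g)))) h) t)) u) (\f.(\g.(\h.(f (g h))))))
Step 4: ((((\f.(\g.(\h.((f h) g)))) u) t) (\f.(\g.(\h.(f (g h))))))
Step 5: (((\g.(\h.((u h) g))) t) (\f.(\g.(\h.(f (g h))))))
Step 6: ((\h.((u h) t)) (\f.(\g.(\h.(f (g h))))))
Step 7: ((u (\f.(\g.(\h.(f (g h)))))) t)

Answer: ((u (\f.(\g.(\h.(f (g h)))))) t)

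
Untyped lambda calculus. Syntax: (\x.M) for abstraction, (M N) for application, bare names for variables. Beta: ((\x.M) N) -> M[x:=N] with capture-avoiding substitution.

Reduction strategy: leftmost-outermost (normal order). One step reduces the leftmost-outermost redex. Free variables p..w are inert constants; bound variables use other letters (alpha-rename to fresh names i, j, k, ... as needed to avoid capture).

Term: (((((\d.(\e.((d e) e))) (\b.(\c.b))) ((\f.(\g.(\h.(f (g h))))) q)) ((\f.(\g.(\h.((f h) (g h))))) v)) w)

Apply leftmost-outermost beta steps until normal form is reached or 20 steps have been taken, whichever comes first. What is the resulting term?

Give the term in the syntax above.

Step 0: (((((\d.(\e.((d e) e))) (\b.(\c.b))) ((\f.(\g.(\h.(f (g h))))) q)) ((\f.(\g.(\h.((f h) (g h))))) v)) w)
Step 1: ((((\e.(((\b.(\c.b)) e) e)) ((\f.(\g.(\h.(f (g h))))) q)) ((\f.(\g.(\h.((f h) (g h))))) v)) w)
Step 2: (((((\b.(\c.b)) ((\f.(\g.(\h.(f (g h))))) q)) ((\f.(\g.(\h.(f (g h))))) q)) ((\f.(\g.(\h.((f h) (g h))))) v)) w)
Step 3: ((((\c.((\f.(\g.(\h.(f (g h))))) q)) ((\f.(\g.(\h.(f (g h))))) q)) ((\f.(\g.(\h.((f h) (g h))))) v)) w)
Step 4: ((((\f.(\g.(\h.(f (g h))))) q) ((\f.(\g.(\h.((f h) (g h))))) v)) w)
Step 5: (((\g.(\h.(q (g h)))) ((\f.(\g.(\h.((f h) (g h))))) v)) w)
Step 6: ((\h.(q (((\f.(\g.(\h.((f h) (g h))))) v) h))) w)
Step 7: (q (((\f.(\g.(\h.((f h) (g h))))) v) w))
Step 8: (q ((\g.(\h.((v h) (g h)))) w))
Step 9: (q (\h.((v h) (w h))))

Answer: (q (\h.((v h) (w h))))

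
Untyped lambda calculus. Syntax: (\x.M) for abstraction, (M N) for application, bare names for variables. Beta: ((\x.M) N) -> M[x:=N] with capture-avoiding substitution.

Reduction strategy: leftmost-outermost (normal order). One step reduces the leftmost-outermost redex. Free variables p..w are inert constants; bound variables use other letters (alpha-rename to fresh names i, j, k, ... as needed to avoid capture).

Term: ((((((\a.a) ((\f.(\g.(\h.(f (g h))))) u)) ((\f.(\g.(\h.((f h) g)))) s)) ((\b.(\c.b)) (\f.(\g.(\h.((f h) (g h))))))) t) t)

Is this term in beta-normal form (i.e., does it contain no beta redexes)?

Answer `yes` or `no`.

Term: ((((((\a.a) ((\f.(\g.(\h.(f (g h))))) u)) ((\f.(\g.(\h.((f h) g)))) s)) ((\b.(\c.b)) (\f.(\g.(\h.((f h) (g h))))))) t) t)
Found 4 beta redex(es).

Answer: no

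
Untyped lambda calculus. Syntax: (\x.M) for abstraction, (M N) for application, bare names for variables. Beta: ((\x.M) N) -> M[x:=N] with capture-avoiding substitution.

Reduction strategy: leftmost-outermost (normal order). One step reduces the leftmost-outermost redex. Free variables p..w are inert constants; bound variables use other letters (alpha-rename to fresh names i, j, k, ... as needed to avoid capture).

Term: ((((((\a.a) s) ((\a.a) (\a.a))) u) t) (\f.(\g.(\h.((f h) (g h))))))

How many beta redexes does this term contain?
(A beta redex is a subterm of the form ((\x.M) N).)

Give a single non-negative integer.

Term: ((((((\a.a) s) ((\a.a) (\a.a))) u) t) (\f.(\g.(\h.((f h) (g h))))))
  Redex: ((\a.a) s)
  Redex: ((\a.a) (\a.a))
Total redexes: 2

Answer: 2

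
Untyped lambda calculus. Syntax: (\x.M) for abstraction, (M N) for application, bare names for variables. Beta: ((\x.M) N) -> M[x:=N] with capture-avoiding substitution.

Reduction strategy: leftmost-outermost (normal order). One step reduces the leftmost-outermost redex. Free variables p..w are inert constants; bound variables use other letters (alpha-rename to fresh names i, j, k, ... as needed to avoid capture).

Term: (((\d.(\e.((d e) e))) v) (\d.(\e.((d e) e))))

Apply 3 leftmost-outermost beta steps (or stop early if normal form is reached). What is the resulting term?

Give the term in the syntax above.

Answer: ((v (\d.(\e.((d e) e)))) (\d.(\e.((d e) e))))

Derivation:
Step 0: (((\d.(\e.((d e) e))) v) (\d.(\e.((d e) e))))
Step 1: ((\e.((v e) e)) (\d.(\e.((d e) e))))
Step 2: ((v (\d.(\e.((d e) e)))) (\d.(\e.((d e) e))))
Step 3: (normal form reached)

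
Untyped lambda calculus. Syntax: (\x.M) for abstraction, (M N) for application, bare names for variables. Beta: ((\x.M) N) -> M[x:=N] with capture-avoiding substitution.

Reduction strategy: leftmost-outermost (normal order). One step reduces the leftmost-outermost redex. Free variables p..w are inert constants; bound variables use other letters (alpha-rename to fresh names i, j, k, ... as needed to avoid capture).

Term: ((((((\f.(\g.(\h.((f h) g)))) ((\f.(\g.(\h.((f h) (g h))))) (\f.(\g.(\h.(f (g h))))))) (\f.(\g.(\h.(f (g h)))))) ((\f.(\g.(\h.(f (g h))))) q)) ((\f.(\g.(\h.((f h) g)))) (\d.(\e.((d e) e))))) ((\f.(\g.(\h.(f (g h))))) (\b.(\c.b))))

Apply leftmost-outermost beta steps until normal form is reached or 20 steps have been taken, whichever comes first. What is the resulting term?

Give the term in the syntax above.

Answer: (\h.((q (\g.(\h.(\i.((i (g h)) (g h)))))) ((\g.(\h.((\b.(\c.b)) (g h)))) h)))

Derivation:
Step 0: ((((((\f.(\g.(\h.((f h) g)))) ((\f.(\g.(\h.((f h) (g h))))) (\f.(\g.(\h.(f (g h))))))) (\f.(\g.(\h.(f (g h)))))) ((\f.(\g.(\h.(f (g h))))) q)) ((\f.(\g.(\h.((f h) g)))) (\d.(\e.((d e) e))))) ((\f.(\g.(\h.(f (g h))))) (\b.(\c.b))))
Step 1: (((((\g.(\h.((((\f.(\g.(\h.((f h) (g h))))) (\f.(\g.(\h.(f (g h)))))) h) g))) (\f.(\g.(\h.(f (g h)))))) ((\f.(\g.(\h.(f (g h))))) q)) ((\f.(\g.(\h.((f h) g)))) (\d.(\e.((d e) e))))) ((\f.(\g.(\h.(f (g h))))) (\b.(\c.b))))
Step 2: ((((\h.((((\f.(\g.(\h.((f h) (g h))))) (\f.(\g.(\h.(f (g h)))))) h) (\f.(\g.(\h.(f (g h))))))) ((\f.(\g.(\h.(f (g h))))) q)) ((\f.(\g.(\h.((f h) g)))) (\d.(\e.((d e) e))))) ((\f.(\g.(\h.(f (g h))))) (\b.(\c.b))))
Step 3: ((((((\f.(\g.(\h.((f h) (g h))))) (\f.(\g.(\h.(f (g h)))))) ((\f.(\g.(\h.(f (g h))))) q)) (\f.(\g.(\h.(f (g h)))))) ((\f.(\g.(\h.((f h) g)))) (\d.(\e.((d e) e))))) ((\f.(\g.(\h.(f (g h))))) (\b.(\c.b))))
Step 4: (((((\g.(\h.(((\f.(\g.(\h.(f (g h))))) h) (g h)))) ((\f.(\g.(\h.(f (g h))))) q)) (\f.(\g.(\h.(f (g h)))))) ((\f.(\g.(\h.((f h) g)))) (\d.(\e.((d e) e))))) ((\f.(\g.(\h.(f (g h))))) (\b.(\c.b))))
Step 5: ((((\h.(((\f.(\g.(\h.(f (g h))))) h) (((\f.(\g.(\h.(f (g h))))) q) h))) (\f.(\g.(\h.(f (g h)))))) ((\f.(\g.(\h.((f h) g)))) (\d.(\e.((d e) e))))) ((\f.(\g.(\h.(f (g h))))) (\b.(\c.b))))
Step 6: (((((\f.(\g.(\h.(f (g h))))) (\f.(\g.(\h.(f (g h)))))) (((\f.(\g.(\h.(f (g h))))) q) (\f.(\g.(\h.(f (g h))))))) ((\f.(\g.(\h.((f h) g)))) (\d.(\e.((d e) e))))) ((\f.(\g.(\h.(f (g h))))) (\b.(\c.b))))
Step 7: ((((\g.(\h.((\f.(\g.(\h.(f (g h))))) (g h)))) (((\f.(\g.(\h.(f (g h))))) q) (\f.(\g.(\h.(f (g h))))))) ((\f.(\g.(\h.((f h) g)))) (\d.(\e.((d e) e))))) ((\f.(\g.(\h.(f (g h))))) (\b.(\c.b))))
Step 8: (((\h.((\f.(\g.(\h.(f (g h))))) ((((\f.(\g.(\h.(f (g h))))) q) (\f.(\g.(\h.(f (g h)))))) h))) ((\f.(\g.(\h.((f h) g)))) (\d.(\e.((d e) e))))) ((\f.(\g.(\h.(f (g h))))) (\b.(\c.b))))
Step 9: (((\f.(\g.(\h.(f (g h))))) ((((\f.(\g.(\h.(f (g h))))) q) (\f.(\g.(\h.(f (g h)))))) ((\f.(\g.(\h.((f h) g)))) (\d.(\e.((d e) e)))))) ((\f.(\g.(\h.(f (g h))))) (\b.(\c.b))))
Step 10: ((\g.(\h.(((((\f.(\g.(\h.(f (g h))))) q) (\f.(\g.(\h.(f (g h)))))) ((\f.(\g.(\h.((f h) g)))) (\d.(\e.((d e) e))))) (g h)))) ((\f.(\g.(\h.(f (g h))))) (\b.(\c.b))))
Step 11: (\h.(((((\f.(\g.(\h.(f (g h))))) q) (\f.(\g.(\h.(f (g h)))))) ((\f.(\g.(\h.((f h) g)))) (\d.(\e.((d e) e))))) (((\f.(\g.(\h.(f (g h))))) (\b.(\c.b))) h)))
Step 12: (\h.((((\g.(\h.(q (g h)))) (\f.(\g.(\h.(f (g h)))))) ((\f.(\g.(\h.((f h) g)))) (\d.(\e.((d e) e))))) (((\f.(\g.(\h.(f (g h))))) (\b.(\c.b))) h)))
Step 13: (\h.(((\h.(q ((\f.(\g.(\h.(f (g h))))) h))) ((\f.(\g.(\h.((f h) g)))) (\d.(\e.((d e) e))))) (((\f.(\g.(\h.(f (g h))))) (\b.(\c.b))) h)))
Step 14: (\h.((q ((\f.(\g.(\h.(f (g h))))) ((\f.(\g.(\h.((f h) g)))) (\d.(\e.((d e) e)))))) (((\f.(\g.(\h.(f (g h))))) (\b.(\c.b))) h)))
Step 15: (\h.((q (\g.(\h.(((\f.(\g.(\h.((f h) g)))) (\d.(\e.((d e) e)))) (g h))))) (((\f.(\g.(\h.(f (g h))))) (\b.(\c.b))) h)))
Step 16: (\h.((q (\g.(\h.((\g.(\h.(((\d.(\e.((d e) e))) h) g))) (g h))))) (((\f.(\g.(\h.(f (g h))))) (\b.(\c.b))) h)))
Step 17: (\h.((q (\g.(\h.(\i.(((\d.(\e.((d e) e))) i) (g h)))))) (((\f.(\g.(\h.(f (g h))))) (\b.(\c.b))) h)))
Step 18: (\h.((q (\g.(\h.(\i.((\e.((i e) e)) (g h)))))) (((\f.(\g.(\h.(f (g h))))) (\b.(\c.b))) h)))
Step 19: (\h.((q (\g.(\h.(\i.((i (g h)) (g h)))))) (((\f.(\g.(\h.(f (g h))))) (\b.(\c.b))) h)))
Step 20: (\h.((q (\g.(\h.(\i.((i (g h)) (g h)))))) ((\g.(\h.((\b.(\c.b)) (g h)))) h)))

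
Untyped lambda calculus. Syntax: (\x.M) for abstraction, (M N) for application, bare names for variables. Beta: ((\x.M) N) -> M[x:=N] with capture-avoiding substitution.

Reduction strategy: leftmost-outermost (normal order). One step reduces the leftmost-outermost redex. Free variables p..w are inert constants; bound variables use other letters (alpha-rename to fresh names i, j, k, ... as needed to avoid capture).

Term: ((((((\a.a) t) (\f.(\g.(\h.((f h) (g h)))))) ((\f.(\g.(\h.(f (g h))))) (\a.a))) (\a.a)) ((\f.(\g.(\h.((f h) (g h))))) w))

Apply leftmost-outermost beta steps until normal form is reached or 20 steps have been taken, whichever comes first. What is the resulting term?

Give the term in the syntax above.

Answer: ((((t (\f.(\g.(\h.((f h) (g h)))))) (\g.(\h.(g h)))) (\a.a)) (\g.(\h.((w h) (g h)))))

Derivation:
Step 0: ((((((\a.a) t) (\f.(\g.(\h.((f h) (g h)))))) ((\f.(\g.(\h.(f (g h))))) (\a.a))) (\a.a)) ((\f.(\g.(\h.((f h) (g h))))) w))
Step 1: ((((t (\f.(\g.(\h.((f h) (g h)))))) ((\f.(\g.(\h.(f (g h))))) (\a.a))) (\a.a)) ((\f.(\g.(\h.((f h) (g h))))) w))
Step 2: ((((t (\f.(\g.(\h.((f h) (g h)))))) (\g.(\h.((\a.a) (g h))))) (\a.a)) ((\f.(\g.(\h.((f h) (g h))))) w))
Step 3: ((((t (\f.(\g.(\h.((f h) (g h)))))) (\g.(\h.(g h)))) (\a.a)) ((\f.(\g.(\h.((f h) (g h))))) w))
Step 4: ((((t (\f.(\g.(\h.((f h) (g h)))))) (\g.(\h.(g h)))) (\a.a)) (\g.(\h.((w h) (g h)))))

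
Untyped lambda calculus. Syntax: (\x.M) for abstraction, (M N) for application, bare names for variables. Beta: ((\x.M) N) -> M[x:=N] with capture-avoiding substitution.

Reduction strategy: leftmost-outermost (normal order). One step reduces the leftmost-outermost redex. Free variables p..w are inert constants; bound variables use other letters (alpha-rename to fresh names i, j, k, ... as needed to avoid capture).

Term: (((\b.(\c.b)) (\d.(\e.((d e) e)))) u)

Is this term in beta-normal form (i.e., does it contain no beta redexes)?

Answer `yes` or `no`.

Term: (((\b.(\c.b)) (\d.(\e.((d e) e)))) u)
Found 1 beta redex(es).

Answer: no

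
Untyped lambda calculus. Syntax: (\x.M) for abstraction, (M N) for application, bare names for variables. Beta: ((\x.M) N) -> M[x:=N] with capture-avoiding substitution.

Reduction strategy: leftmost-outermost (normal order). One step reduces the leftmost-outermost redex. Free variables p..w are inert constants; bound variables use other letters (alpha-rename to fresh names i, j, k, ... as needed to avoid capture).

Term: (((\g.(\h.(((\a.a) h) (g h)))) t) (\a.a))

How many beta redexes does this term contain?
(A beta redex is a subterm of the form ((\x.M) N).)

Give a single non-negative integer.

Term: (((\g.(\h.(((\a.a) h) (g h)))) t) (\a.a))
  Redex: ((\g.(\h.(((\a.a) h) (g h)))) t)
  Redex: ((\a.a) h)
Total redexes: 2

Answer: 2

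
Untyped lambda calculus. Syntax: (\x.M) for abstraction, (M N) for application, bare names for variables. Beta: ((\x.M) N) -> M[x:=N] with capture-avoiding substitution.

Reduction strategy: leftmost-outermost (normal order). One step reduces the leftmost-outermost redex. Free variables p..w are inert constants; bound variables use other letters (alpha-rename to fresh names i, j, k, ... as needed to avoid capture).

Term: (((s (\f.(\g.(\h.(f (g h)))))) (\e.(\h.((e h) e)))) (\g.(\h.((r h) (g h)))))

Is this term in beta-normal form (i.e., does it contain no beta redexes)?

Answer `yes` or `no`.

Term: (((s (\f.(\g.(\h.(f (g h)))))) (\e.(\h.((e h) e)))) (\g.(\h.((r h) (g h)))))
No beta redexes found.

Answer: yes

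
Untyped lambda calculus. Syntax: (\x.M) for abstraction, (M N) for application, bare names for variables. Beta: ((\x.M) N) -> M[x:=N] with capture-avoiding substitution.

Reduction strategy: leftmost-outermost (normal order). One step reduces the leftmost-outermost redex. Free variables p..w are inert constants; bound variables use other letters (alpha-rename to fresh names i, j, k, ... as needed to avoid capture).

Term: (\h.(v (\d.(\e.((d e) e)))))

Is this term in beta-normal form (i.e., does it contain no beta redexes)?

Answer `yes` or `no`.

Answer: yes

Derivation:
Term: (\h.(v (\d.(\e.((d e) e)))))
No beta redexes found.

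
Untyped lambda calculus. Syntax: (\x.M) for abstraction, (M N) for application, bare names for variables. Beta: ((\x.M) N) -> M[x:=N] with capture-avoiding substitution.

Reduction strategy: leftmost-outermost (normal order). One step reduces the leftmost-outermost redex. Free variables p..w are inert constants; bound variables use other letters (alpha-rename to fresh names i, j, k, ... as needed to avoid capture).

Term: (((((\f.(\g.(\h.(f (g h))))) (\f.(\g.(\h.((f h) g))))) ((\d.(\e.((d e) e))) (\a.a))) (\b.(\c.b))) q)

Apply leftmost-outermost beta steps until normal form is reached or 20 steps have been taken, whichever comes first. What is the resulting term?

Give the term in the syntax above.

Answer: (\h.(\c.q))

Derivation:
Step 0: (((((\f.(\g.(\h.(f (g h))))) (\f.(\g.(\h.((f h) g))))) ((\d.(\e.((d e) e))) (\a.a))) (\b.(\c.b))) q)
Step 1: ((((\g.(\h.((\f.(\g.(\h.((f h) g)))) (g h)))) ((\d.(\e.((d e) e))) (\a.a))) (\b.(\c.b))) q)
Step 2: (((\h.((\f.(\g.(\h.((f h) g)))) (((\d.(\e.((d e) e))) (\a.a)) h))) (\b.(\c.b))) q)
Step 3: (((\f.(\g.(\h.((f h) g)))) (((\d.(\e.((d e) e))) (\a.a)) (\b.(\c.b)))) q)
Step 4: ((\g.(\h.(((((\d.(\e.((d e) e))) (\a.a)) (\b.(\c.b))) h) g))) q)
Step 5: (\h.(((((\d.(\e.((d e) e))) (\a.a)) (\b.(\c.b))) h) q))
Step 6: (\h.((((\e.(((\a.a) e) e)) (\b.(\c.b))) h) q))
Step 7: (\h.(((((\a.a) (\b.(\c.b))) (\b.(\c.b))) h) q))
Step 8: (\h.((((\b.(\c.b)) (\b.(\c.b))) h) q))
Step 9: (\h.(((\c.(\b.(\c.b))) h) q))
Step 10: (\h.((\b.(\c.b)) q))
Step 11: (\h.(\c.q))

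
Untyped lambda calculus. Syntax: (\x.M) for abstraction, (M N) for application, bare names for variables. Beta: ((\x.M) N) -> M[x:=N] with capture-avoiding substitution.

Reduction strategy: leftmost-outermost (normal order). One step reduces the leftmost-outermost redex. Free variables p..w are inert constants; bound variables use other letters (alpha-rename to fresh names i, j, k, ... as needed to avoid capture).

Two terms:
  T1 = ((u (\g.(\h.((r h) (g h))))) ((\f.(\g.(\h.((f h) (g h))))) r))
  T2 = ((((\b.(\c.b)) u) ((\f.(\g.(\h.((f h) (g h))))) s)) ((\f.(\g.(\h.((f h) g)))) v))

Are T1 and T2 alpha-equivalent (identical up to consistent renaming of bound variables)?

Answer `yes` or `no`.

Answer: no

Derivation:
Term 1: ((u (\g.(\h.((r h) (g h))))) ((\f.(\g.(\h.((f h) (g h))))) r))
Term 2: ((((\b.(\c.b)) u) ((\f.(\g.(\h.((f h) (g h))))) s)) ((\f.(\g.(\h.((f h) g)))) v))
Alpha-equivalence: compare structure up to binder renaming.
Result: False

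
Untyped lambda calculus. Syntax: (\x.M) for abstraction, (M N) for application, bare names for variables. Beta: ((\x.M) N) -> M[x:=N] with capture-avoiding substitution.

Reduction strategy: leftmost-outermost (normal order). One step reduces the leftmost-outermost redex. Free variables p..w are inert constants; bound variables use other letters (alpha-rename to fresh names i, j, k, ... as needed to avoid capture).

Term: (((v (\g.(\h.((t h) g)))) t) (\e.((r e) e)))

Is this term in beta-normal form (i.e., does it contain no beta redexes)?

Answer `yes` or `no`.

Answer: yes

Derivation:
Term: (((v (\g.(\h.((t h) g)))) t) (\e.((r e) e)))
No beta redexes found.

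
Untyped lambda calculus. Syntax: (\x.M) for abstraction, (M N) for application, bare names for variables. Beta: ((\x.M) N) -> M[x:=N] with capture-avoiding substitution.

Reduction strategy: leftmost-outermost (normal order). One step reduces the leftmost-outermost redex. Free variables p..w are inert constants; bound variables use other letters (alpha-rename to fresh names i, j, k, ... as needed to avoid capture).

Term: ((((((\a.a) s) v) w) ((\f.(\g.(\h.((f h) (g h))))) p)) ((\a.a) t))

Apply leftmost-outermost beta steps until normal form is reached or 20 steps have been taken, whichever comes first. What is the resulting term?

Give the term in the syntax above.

Step 0: ((((((\a.a) s) v) w) ((\f.(\g.(\h.((f h) (g h))))) p)) ((\a.a) t))
Step 1: ((((s v) w) ((\f.(\g.(\h.((f h) (g h))))) p)) ((\a.a) t))
Step 2: ((((s v) w) (\g.(\h.((p h) (g h))))) ((\a.a) t))
Step 3: ((((s v) w) (\g.(\h.((p h) (g h))))) t)

Answer: ((((s v) w) (\g.(\h.((p h) (g h))))) t)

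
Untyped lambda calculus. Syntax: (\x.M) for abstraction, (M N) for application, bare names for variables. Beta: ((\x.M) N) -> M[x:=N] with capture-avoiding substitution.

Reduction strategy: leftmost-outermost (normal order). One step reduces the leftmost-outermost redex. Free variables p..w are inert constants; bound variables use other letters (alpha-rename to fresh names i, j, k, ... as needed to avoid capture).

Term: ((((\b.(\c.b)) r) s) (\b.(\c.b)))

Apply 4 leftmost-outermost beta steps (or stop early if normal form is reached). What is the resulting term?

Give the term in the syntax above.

Step 0: ((((\b.(\c.b)) r) s) (\b.(\c.b)))
Step 1: (((\c.r) s) (\b.(\c.b)))
Step 2: (r (\b.(\c.b)))
Step 3: (normal form reached)

Answer: (r (\b.(\c.b)))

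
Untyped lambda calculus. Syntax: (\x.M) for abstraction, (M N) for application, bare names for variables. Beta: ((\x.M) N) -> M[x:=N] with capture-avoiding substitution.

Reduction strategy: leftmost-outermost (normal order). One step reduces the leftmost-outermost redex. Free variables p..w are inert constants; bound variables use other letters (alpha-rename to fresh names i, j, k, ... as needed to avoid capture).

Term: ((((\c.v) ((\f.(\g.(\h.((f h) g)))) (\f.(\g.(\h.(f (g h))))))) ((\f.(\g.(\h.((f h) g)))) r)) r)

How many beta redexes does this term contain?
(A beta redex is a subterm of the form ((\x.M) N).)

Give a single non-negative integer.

Term: ((((\c.v) ((\f.(\g.(\h.((f h) g)))) (\f.(\g.(\h.(f (g h))))))) ((\f.(\g.(\h.((f h) g)))) r)) r)
  Redex: ((\c.v) ((\f.(\g.(\h.((f h) g)))) (\f.(\g.(\h.(f (g h)))))))
  Redex: ((\f.(\g.(\h.((f h) g)))) (\f.(\g.(\h.(f (g h))))))
  Redex: ((\f.(\g.(\h.((f h) g)))) r)
Total redexes: 3

Answer: 3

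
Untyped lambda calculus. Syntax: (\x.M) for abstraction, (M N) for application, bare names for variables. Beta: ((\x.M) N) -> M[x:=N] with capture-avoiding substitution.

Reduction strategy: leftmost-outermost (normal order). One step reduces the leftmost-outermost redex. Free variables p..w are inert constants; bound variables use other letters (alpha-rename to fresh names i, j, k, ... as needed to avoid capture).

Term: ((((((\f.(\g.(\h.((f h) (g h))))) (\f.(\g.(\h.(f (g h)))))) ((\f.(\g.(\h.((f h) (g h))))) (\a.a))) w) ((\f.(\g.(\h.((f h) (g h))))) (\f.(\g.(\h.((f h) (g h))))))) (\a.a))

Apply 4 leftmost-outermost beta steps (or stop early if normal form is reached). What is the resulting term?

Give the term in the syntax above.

Answer: ((((\g.(\h.(w (g h)))) (((\f.(\g.(\h.((f h) (g h))))) (\a.a)) w)) ((\f.(\g.(\h.((f h) (g h))))) (\f.(\g.(\h.((f h) (g h))))))) (\a.a))

Derivation:
Step 0: ((((((\f.(\g.(\h.((f h) (g h))))) (\f.(\g.(\h.(f (g h)))))) ((\f.(\g.(\h.((f h) (g h))))) (\a.a))) w) ((\f.(\g.(\h.((f h) (g h))))) (\f.(\g.(\h.((f h) (g h))))))) (\a.a))
Step 1: (((((\g.(\h.(((\f.(\g.(\h.(f (g h))))) h) (g h)))) ((\f.(\g.(\h.((f h) (g h))))) (\a.a))) w) ((\f.(\g.(\h.((f h) (g h))))) (\f.(\g.(\h.((f h) (g h))))))) (\a.a))
Step 2: ((((\h.(((\f.(\g.(\h.(f (g h))))) h) (((\f.(\g.(\h.((f h) (g h))))) (\a.a)) h))) w) ((\f.(\g.(\h.((f h) (g h))))) (\f.(\g.(\h.((f h) (g h))))))) (\a.a))
Step 3: (((((\f.(\g.(\h.(f (g h))))) w) (((\f.(\g.(\h.((f h) (g h))))) (\a.a)) w)) ((\f.(\g.(\h.((f h) (g h))))) (\f.(\g.(\h.((f h) (g h))))))) (\a.a))
Step 4: ((((\g.(\h.(w (g h)))) (((\f.(\g.(\h.((f h) (g h))))) (\a.a)) w)) ((\f.(\g.(\h.((f h) (g h))))) (\f.(\g.(\h.((f h) (g h))))))) (\a.a))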